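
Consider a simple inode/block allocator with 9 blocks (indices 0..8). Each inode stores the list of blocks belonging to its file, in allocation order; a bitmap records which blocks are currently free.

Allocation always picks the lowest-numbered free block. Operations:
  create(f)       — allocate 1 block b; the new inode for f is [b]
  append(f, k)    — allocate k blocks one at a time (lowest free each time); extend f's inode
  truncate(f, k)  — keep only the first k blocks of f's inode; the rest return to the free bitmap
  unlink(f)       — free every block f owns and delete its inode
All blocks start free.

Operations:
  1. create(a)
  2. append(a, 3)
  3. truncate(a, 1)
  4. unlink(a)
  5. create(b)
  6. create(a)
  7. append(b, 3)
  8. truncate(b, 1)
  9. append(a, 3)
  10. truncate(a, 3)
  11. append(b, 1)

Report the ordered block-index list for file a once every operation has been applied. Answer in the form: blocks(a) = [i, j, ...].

blocks(a) = [1, 2, 3]

[1] create(a) — a=0 (map F........)
[2] append(a, 3) — a=0,1,2,3 (map FFFF.....)
[3] truncate(a, 1) — a=0 (map F........)
[4] unlink(a) —  (map .........)
[5] create(b) — b=0 (map F........)
[6] create(a) — a=1 b=0 (map FF.......)
[7] append(b, 3) — a=1 b=0,2,3,4 (map FFFFF....)
[8] truncate(b, 1) — a=1 b=0 (map FF.......)
[9] append(a, 3) — a=1,2,3,4 b=0 (map FFFFF....)
[10] truncate(a, 3) — a=1,2,3 b=0 (map FFFF.....)
[11] append(b, 1) — a=1,2,3 b=0,4 (map FFFFF....)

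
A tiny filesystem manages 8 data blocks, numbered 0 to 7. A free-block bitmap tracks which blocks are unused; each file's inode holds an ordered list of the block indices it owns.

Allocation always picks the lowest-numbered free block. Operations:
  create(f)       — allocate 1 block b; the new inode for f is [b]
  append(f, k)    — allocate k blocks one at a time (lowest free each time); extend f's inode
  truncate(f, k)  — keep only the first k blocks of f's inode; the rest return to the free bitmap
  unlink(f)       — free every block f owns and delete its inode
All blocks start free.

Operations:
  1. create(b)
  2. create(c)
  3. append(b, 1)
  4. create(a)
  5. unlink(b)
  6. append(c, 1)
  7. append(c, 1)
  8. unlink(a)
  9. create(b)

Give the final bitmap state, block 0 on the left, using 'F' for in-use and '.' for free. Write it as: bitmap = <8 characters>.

bitmap = FFFF....

after create(b) → b:[0]  free=[F.......]
after create(c) → b:[0], c:[1]  free=[FF......]
after append(b, 1) → b:[0, 2], c:[1]  free=[FFF.....]
after create(a) → a:[3], b:[0, 2], c:[1]  free=[FFFF....]
after unlink(b) → a:[3], c:[1]  free=[.F.F....]
after append(c, 1) → a:[3], c:[1, 0]  free=[FF.F....]
after append(c, 1) → a:[3], c:[1, 0, 2]  free=[FFFF....]
after unlink(a) → c:[1, 0, 2]  free=[FFF.....]
after create(b) → b:[3], c:[1, 0, 2]  free=[FFFF....]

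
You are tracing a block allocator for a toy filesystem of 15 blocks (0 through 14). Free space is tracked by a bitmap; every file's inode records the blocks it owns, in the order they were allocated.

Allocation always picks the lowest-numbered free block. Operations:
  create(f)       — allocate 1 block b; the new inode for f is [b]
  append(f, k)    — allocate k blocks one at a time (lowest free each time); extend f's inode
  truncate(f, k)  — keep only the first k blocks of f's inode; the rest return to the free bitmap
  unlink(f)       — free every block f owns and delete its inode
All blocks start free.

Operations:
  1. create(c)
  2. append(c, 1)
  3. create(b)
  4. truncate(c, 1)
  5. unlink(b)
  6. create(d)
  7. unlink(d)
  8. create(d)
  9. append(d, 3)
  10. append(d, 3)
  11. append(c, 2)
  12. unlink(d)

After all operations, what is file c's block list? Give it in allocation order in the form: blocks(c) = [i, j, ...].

blocks(c) = [0, 8, 9]

create(c): bitmap=F.............. | c=[0]
append(c, 1): bitmap=FF............. | c=[0, 1]
create(b): bitmap=FFF............ | b=[2] c=[0, 1]
truncate(c, 1): bitmap=F.F............ | b=[2] c=[0]
unlink(b): bitmap=F.............. | c=[0]
create(d): bitmap=FF............. | c=[0] d=[1]
unlink(d): bitmap=F.............. | c=[0]
create(d): bitmap=FF............. | c=[0] d=[1]
append(d, 3): bitmap=FFFFF.......... | c=[0] d=[1, 2, 3, 4]
append(d, 3): bitmap=FFFFFFFF....... | c=[0] d=[1, 2, 3, 4, 5, 6, 7]
append(c, 2): bitmap=FFFFFFFFFF..... | c=[0, 8, 9] d=[1, 2, 3, 4, 5, 6, 7]
unlink(d): bitmap=F.......FF..... | c=[0, 8, 9]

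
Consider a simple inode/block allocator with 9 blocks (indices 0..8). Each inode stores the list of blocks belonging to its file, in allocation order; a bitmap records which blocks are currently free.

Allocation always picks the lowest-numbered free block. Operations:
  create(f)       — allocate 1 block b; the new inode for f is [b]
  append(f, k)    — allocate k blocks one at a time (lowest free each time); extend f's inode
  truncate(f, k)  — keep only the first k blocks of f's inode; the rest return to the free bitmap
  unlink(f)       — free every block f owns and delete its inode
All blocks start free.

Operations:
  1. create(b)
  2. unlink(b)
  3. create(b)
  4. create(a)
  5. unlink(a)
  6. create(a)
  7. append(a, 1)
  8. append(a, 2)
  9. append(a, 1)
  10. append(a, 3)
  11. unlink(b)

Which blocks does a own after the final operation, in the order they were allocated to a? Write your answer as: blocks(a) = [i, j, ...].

blocks(a) = [1, 2, 3, 4, 5, 6, 7, 8]

after create(b) → b:[0]  free=[F........]
after unlink(b) →   free=[.........]
after create(b) → b:[0]  free=[F........]
after create(a) → a:[1], b:[0]  free=[FF.......]
after unlink(a) → b:[0]  free=[F........]
after create(a) → a:[1], b:[0]  free=[FF.......]
after append(a, 1) → a:[1, 2], b:[0]  free=[FFF......]
after append(a, 2) → a:[1, 2, 3, 4], b:[0]  free=[FFFFF....]
after append(a, 1) → a:[1, 2, 3, 4, 5], b:[0]  free=[FFFFFF...]
after append(a, 3) → a:[1, 2, 3, 4, 5, 6, 7, 8], b:[0]  free=[FFFFFFFFF]
after unlink(b) → a:[1, 2, 3, 4, 5, 6, 7, 8]  free=[.FFFFFFFF]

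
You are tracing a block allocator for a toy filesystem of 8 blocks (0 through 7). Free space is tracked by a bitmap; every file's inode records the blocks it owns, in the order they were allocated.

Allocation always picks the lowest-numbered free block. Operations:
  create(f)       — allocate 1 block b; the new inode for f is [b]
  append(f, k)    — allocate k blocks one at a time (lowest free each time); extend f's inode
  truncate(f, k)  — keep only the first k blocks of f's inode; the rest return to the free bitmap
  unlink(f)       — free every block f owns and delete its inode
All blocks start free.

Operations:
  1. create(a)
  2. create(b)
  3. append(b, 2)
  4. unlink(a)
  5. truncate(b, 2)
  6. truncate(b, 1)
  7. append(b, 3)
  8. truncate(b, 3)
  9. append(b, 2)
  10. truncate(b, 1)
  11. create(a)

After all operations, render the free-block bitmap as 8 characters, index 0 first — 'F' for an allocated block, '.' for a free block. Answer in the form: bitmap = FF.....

bitmap = FF......

  1. create(a)  ⇒  F.......  {a→[0]}
  2. create(b)  ⇒  FF......  {a→[0]; b→[1]}
  3. append(b, 2)  ⇒  FFFF....  {a→[0]; b→[1, 2, 3]}
  4. unlink(a)  ⇒  .FFF....  {b→[1, 2, 3]}
  5. truncate(b, 2)  ⇒  .FF.....  {b→[1, 2]}
  6. truncate(b, 1)  ⇒  .F......  {b→[1]}
  7. append(b, 3)  ⇒  FFFF....  {b→[1, 0, 2, 3]}
  8. truncate(b, 3)  ⇒  FFF.....  {b→[1, 0, 2]}
  9. append(b, 2)  ⇒  FFFFF...  {b→[1, 0, 2, 3, 4]}
  10. truncate(b, 1)  ⇒  .F......  {b→[1]}
  11. create(a)  ⇒  FF......  {a→[0]; b→[1]}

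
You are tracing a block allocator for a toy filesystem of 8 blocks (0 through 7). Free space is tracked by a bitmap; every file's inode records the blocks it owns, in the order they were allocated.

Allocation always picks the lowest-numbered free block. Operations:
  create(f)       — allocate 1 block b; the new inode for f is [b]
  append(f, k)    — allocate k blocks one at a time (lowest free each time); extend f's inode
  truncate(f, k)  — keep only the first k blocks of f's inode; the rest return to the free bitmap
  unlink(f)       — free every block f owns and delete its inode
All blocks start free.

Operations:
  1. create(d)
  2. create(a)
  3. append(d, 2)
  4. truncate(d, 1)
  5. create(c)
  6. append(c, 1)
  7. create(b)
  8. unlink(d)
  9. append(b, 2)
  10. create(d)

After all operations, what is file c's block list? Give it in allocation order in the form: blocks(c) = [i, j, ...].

blocks(c) = [2, 3]

create(d): bitmap=F....... | d=[0]
create(a): bitmap=FF...... | a=[1] d=[0]
append(d, 2): bitmap=FFFF.... | a=[1] d=[0, 2, 3]
truncate(d, 1): bitmap=FF...... | a=[1] d=[0]
create(c): bitmap=FFF..... | a=[1] c=[2] d=[0]
append(c, 1): bitmap=FFFF.... | a=[1] c=[2, 3] d=[0]
create(b): bitmap=FFFFF... | a=[1] b=[4] c=[2, 3] d=[0]
unlink(d): bitmap=.FFFF... | a=[1] b=[4] c=[2, 3]
append(b, 2): bitmap=FFFFFF.. | a=[1] b=[4, 0, 5] c=[2, 3]
create(d): bitmap=FFFFFFF. | a=[1] b=[4, 0, 5] c=[2, 3] d=[6]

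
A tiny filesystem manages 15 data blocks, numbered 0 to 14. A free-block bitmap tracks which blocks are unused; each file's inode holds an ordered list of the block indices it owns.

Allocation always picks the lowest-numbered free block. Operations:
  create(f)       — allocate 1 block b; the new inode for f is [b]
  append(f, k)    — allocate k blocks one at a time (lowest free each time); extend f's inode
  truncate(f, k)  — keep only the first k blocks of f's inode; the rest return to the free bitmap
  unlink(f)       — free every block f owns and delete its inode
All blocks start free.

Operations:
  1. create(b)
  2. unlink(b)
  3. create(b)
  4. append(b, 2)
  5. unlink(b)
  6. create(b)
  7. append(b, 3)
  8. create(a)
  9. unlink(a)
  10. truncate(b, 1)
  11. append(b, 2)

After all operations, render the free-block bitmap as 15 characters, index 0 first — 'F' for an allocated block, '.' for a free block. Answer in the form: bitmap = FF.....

bitmap = FFF............

after create(b) → b:[0]  free=[F..............]
after unlink(b) →   free=[...............]
after create(b) → b:[0]  free=[F..............]
after append(b, 2) → b:[0, 1, 2]  free=[FFF............]
after unlink(b) →   free=[...............]
after create(b) → b:[0]  free=[F..............]
after append(b, 3) → b:[0, 1, 2, 3]  free=[FFFF...........]
after create(a) → a:[4], b:[0, 1, 2, 3]  free=[FFFFF..........]
after unlink(a) → b:[0, 1, 2, 3]  free=[FFFF...........]
after truncate(b, 1) → b:[0]  free=[F..............]
after append(b, 2) → b:[0, 1, 2]  free=[FFF............]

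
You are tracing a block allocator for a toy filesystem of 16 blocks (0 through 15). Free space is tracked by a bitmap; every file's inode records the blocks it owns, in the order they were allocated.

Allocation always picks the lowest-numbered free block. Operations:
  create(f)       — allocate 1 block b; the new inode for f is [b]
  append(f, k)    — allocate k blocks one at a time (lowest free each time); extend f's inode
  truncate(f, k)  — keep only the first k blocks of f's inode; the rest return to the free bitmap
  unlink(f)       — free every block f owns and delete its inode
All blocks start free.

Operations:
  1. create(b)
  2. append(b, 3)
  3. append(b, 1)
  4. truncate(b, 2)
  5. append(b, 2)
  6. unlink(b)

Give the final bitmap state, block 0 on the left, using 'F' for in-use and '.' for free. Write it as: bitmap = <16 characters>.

bitmap = ................

create(b): bitmap=F............... | b=[0]
append(b, 3): bitmap=FFFF............ | b=[0, 1, 2, 3]
append(b, 1): bitmap=FFFFF........... | b=[0, 1, 2, 3, 4]
truncate(b, 2): bitmap=FF.............. | b=[0, 1]
append(b, 2): bitmap=FFFF............ | b=[0, 1, 2, 3]
unlink(b): bitmap=................ | 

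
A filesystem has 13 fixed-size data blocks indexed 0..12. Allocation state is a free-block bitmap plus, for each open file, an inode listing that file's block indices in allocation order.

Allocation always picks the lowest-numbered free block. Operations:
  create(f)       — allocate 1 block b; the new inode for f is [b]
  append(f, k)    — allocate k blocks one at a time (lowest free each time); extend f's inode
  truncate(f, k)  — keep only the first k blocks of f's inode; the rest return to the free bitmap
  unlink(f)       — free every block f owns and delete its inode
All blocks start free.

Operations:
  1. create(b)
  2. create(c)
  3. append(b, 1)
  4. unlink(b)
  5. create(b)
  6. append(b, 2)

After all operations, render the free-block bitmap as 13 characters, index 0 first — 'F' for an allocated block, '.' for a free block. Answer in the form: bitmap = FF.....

bitmap = FFFF.........

after create(b) → b:[0]  free=[F............]
after create(c) → b:[0], c:[1]  free=[FF...........]
after append(b, 1) → b:[0, 2], c:[1]  free=[FFF..........]
after unlink(b) → c:[1]  free=[.F...........]
after create(b) → b:[0], c:[1]  free=[FF...........]
after append(b, 2) → b:[0, 2, 3], c:[1]  free=[FFFF.........]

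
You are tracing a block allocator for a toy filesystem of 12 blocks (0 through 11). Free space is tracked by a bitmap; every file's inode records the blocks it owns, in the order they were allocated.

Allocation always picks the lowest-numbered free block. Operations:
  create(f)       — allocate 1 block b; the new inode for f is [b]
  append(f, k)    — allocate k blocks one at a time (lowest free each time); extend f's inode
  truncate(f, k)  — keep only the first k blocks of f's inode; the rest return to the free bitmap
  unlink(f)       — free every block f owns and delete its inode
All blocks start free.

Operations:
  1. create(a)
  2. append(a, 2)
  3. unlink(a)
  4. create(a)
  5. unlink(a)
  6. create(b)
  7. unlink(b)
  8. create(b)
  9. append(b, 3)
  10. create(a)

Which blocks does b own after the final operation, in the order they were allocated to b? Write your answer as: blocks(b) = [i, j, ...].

  1. create(a)  ⇒  F...........  {a→[0]}
  2. append(a, 2)  ⇒  FFF.........  {a→[0, 1, 2]}
  3. unlink(a)  ⇒  ............  {}
  4. create(a)  ⇒  F...........  {a→[0]}
  5. unlink(a)  ⇒  ............  {}
  6. create(b)  ⇒  F...........  {b→[0]}
  7. unlink(b)  ⇒  ............  {}
  8. create(b)  ⇒  F...........  {b→[0]}
  9. append(b, 3)  ⇒  FFFF........  {b→[0, 1, 2, 3]}
  10. create(a)  ⇒  FFFFF.......  {a→[4]; b→[0, 1, 2, 3]}

blocks(b) = [0, 1, 2, 3]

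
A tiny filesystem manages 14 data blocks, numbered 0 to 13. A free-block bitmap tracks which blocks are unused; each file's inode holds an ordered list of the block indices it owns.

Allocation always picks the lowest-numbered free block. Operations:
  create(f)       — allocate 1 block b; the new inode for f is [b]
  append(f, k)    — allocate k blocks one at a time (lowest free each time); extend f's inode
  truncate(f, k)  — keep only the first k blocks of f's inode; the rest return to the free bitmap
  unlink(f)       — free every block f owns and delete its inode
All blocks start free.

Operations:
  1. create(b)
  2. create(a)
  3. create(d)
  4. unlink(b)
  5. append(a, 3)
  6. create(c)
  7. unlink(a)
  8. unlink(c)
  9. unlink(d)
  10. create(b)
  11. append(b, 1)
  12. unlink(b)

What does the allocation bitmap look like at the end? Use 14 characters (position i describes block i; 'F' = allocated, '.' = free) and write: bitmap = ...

bitmap = ..............

  1. create(b)  ⇒  F.............  {b→[0]}
  2. create(a)  ⇒  FF............  {a→[1]; b→[0]}
  3. create(d)  ⇒  FFF...........  {a→[1]; b→[0]; d→[2]}
  4. unlink(b)  ⇒  .FF...........  {a→[1]; d→[2]}
  5. append(a, 3)  ⇒  FFFFF.........  {a→[1, 0, 3, 4]; d→[2]}
  6. create(c)  ⇒  FFFFFF........  {a→[1, 0, 3, 4]; c→[5]; d→[2]}
  7. unlink(a)  ⇒  ..F..F........  {c→[5]; d→[2]}
  8. unlink(c)  ⇒  ..F...........  {d→[2]}
  9. unlink(d)  ⇒  ..............  {}
  10. create(b)  ⇒  F.............  {b→[0]}
  11. append(b, 1)  ⇒  FF............  {b→[0, 1]}
  12. unlink(b)  ⇒  ..............  {}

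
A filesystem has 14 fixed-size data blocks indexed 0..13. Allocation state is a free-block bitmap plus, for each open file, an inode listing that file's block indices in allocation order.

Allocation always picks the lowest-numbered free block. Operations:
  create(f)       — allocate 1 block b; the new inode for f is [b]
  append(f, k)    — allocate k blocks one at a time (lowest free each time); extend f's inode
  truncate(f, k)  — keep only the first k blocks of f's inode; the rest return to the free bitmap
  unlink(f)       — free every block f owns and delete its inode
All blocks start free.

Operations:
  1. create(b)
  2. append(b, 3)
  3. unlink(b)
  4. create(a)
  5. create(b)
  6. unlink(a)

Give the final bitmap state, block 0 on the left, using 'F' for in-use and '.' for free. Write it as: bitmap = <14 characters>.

bitmap = .F............

  1. create(b)  ⇒  F.............  {b→[0]}
  2. append(b, 3)  ⇒  FFFF..........  {b→[0, 1, 2, 3]}
  3. unlink(b)  ⇒  ..............  {}
  4. create(a)  ⇒  F.............  {a→[0]}
  5. create(b)  ⇒  FF............  {a→[0]; b→[1]}
  6. unlink(a)  ⇒  .F............  {b→[1]}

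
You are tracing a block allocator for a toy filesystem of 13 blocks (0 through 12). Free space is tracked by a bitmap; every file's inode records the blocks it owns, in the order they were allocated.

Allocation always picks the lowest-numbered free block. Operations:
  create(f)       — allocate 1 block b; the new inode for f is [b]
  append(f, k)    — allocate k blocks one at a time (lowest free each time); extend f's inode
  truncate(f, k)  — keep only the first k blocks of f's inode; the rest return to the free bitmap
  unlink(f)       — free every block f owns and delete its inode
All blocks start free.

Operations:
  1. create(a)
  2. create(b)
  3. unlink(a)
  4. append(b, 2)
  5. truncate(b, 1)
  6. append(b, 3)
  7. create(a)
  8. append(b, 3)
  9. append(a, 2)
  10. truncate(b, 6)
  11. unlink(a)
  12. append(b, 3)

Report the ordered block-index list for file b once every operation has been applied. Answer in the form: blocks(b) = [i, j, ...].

blocks(b) = [1, 0, 2, 3, 5, 6, 4, 7, 8]

create(a): bitmap=F............ | a=[0]
create(b): bitmap=FF........... | a=[0] b=[1]
unlink(a): bitmap=.F........... | b=[1]
append(b, 2): bitmap=FFF.......... | b=[1, 0, 2]
truncate(b, 1): bitmap=.F........... | b=[1]
append(b, 3): bitmap=FFFF......... | b=[1, 0, 2, 3]
create(a): bitmap=FFFFF........ | a=[4] b=[1, 0, 2, 3]
append(b, 3): bitmap=FFFFFFFF..... | a=[4] b=[1, 0, 2, 3, 5, 6, 7]
append(a, 2): bitmap=FFFFFFFFFF... | a=[4, 8, 9] b=[1, 0, 2, 3, 5, 6, 7]
truncate(b, 6): bitmap=FFFFFFF.FF... | a=[4, 8, 9] b=[1, 0, 2, 3, 5, 6]
unlink(a): bitmap=FFFF.FF...... | b=[1, 0, 2, 3, 5, 6]
append(b, 3): bitmap=FFFFFFFFF.... | b=[1, 0, 2, 3, 5, 6, 4, 7, 8]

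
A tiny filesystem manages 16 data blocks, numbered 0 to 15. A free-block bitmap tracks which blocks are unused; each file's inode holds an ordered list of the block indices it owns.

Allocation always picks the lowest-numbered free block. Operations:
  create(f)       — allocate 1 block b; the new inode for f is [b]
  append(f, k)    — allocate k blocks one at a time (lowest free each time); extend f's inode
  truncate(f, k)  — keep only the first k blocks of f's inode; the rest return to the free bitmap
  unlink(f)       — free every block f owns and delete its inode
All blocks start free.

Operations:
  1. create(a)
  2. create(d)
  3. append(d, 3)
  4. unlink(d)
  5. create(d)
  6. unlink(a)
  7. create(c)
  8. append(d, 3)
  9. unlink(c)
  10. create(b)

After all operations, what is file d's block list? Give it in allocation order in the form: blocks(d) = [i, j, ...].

create(a): bitmap=F............... | a=[0]
create(d): bitmap=FF.............. | a=[0] d=[1]
append(d, 3): bitmap=FFFFF........... | a=[0] d=[1, 2, 3, 4]
unlink(d): bitmap=F............... | a=[0]
create(d): bitmap=FF.............. | a=[0] d=[1]
unlink(a): bitmap=.F.............. | d=[1]
create(c): bitmap=FF.............. | c=[0] d=[1]
append(d, 3): bitmap=FFFFF........... | c=[0] d=[1, 2, 3, 4]
unlink(c): bitmap=.FFFF........... | d=[1, 2, 3, 4]
create(b): bitmap=FFFFF........... | b=[0] d=[1, 2, 3, 4]

blocks(d) = [1, 2, 3, 4]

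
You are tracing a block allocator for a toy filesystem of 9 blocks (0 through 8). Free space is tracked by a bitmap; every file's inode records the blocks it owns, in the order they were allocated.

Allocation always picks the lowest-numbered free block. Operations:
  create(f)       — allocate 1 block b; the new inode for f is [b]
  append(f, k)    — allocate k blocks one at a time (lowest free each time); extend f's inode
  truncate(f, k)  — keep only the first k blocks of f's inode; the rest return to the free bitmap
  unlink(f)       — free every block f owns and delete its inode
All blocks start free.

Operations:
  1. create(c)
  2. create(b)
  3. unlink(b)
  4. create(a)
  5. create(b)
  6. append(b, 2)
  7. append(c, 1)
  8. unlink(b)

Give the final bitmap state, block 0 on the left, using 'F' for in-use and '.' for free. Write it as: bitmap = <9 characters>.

[1] create(c) — c=0 (map F........)
[2] create(b) — b=1 c=0 (map FF.......)
[3] unlink(b) — c=0 (map F........)
[4] create(a) — a=1 c=0 (map FF.......)
[5] create(b) — a=1 b=2 c=0 (map FFF......)
[6] append(b, 2) — a=1 b=2,3,4 c=0 (map FFFFF....)
[7] append(c, 1) — a=1 b=2,3,4 c=0,5 (map FFFFFF...)
[8] unlink(b) — a=1 c=0,5 (map FF...F...)

bitmap = FF...F...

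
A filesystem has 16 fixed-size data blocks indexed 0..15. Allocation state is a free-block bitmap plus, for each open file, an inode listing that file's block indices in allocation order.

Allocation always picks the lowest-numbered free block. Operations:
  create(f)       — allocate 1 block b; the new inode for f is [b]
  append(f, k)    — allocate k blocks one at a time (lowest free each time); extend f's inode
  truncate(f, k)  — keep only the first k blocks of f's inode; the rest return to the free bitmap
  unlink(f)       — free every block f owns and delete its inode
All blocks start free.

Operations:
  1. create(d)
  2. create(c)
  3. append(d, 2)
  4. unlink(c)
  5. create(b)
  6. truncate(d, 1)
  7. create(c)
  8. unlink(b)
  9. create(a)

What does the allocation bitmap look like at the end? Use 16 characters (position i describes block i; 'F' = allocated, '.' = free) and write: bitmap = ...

create(d): bitmap=F............... | d=[0]
create(c): bitmap=FF.............. | c=[1] d=[0]
append(d, 2): bitmap=FFFF............ | c=[1] d=[0, 2, 3]
unlink(c): bitmap=F.FF............ | d=[0, 2, 3]
create(b): bitmap=FFFF............ | b=[1] d=[0, 2, 3]
truncate(d, 1): bitmap=FF.............. | b=[1] d=[0]
create(c): bitmap=FFF............. | b=[1] c=[2] d=[0]
unlink(b): bitmap=F.F............. | c=[2] d=[0]
create(a): bitmap=FFF............. | a=[1] c=[2] d=[0]

bitmap = FFF.............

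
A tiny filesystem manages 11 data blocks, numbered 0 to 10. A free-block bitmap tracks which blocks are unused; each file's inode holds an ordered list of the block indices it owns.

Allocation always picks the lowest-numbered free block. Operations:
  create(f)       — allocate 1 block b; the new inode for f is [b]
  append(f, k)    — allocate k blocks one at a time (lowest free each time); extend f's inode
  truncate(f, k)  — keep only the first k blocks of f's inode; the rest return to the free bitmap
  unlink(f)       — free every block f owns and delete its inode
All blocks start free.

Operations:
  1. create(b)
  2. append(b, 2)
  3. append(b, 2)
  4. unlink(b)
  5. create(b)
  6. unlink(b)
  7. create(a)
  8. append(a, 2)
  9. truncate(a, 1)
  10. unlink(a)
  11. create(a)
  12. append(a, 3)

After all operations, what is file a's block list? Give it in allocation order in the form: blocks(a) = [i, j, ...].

[1] create(b) — b=0 (map F..........)
[2] append(b, 2) — b=0,1,2 (map FFF........)
[3] append(b, 2) — b=0,1,2,3,4 (map FFFFF......)
[4] unlink(b) —  (map ...........)
[5] create(b) — b=0 (map F..........)
[6] unlink(b) —  (map ...........)
[7] create(a) — a=0 (map F..........)
[8] append(a, 2) — a=0,1,2 (map FFF........)
[9] truncate(a, 1) — a=0 (map F..........)
[10] unlink(a) —  (map ...........)
[11] create(a) — a=0 (map F..........)
[12] append(a, 3) — a=0,1,2,3 (map FFFF.......)

blocks(a) = [0, 1, 2, 3]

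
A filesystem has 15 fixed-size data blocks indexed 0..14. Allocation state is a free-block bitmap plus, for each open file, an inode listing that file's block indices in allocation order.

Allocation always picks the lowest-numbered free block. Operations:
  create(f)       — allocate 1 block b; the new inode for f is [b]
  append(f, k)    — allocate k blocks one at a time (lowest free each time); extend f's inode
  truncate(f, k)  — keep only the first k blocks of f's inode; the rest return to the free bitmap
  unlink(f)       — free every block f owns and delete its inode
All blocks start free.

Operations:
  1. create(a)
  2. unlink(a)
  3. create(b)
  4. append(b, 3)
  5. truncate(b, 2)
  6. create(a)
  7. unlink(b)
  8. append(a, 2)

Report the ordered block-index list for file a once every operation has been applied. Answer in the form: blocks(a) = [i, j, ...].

[1] create(a) — a=0 (map F..............)
[2] unlink(a) —  (map ...............)
[3] create(b) — b=0 (map F..............)
[4] append(b, 3) — b=0,1,2,3 (map FFFF...........)
[5] truncate(b, 2) — b=0,1 (map FF.............)
[6] create(a) — a=2 b=0,1 (map FFF............)
[7] unlink(b) — a=2 (map ..F............)
[8] append(a, 2) — a=2,0,1 (map FFF............)

blocks(a) = [2, 0, 1]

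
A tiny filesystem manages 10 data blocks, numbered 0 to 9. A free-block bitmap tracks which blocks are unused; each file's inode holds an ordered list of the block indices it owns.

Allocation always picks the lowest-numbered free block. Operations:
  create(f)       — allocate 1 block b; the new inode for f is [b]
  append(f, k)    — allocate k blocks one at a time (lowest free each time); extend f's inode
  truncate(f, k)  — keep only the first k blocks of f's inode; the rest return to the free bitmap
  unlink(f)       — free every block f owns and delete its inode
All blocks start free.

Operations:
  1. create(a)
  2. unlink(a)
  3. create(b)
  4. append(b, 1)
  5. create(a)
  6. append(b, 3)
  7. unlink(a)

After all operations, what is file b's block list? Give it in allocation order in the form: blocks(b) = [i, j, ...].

create(a): bitmap=F......... | a=[0]
unlink(a): bitmap=.......... | 
create(b): bitmap=F......... | b=[0]
append(b, 1): bitmap=FF........ | b=[0, 1]
create(a): bitmap=FFF....... | a=[2] b=[0, 1]
append(b, 3): bitmap=FFFFFF.... | a=[2] b=[0, 1, 3, 4, 5]
unlink(a): bitmap=FF.FFF.... | b=[0, 1, 3, 4, 5]

blocks(b) = [0, 1, 3, 4, 5]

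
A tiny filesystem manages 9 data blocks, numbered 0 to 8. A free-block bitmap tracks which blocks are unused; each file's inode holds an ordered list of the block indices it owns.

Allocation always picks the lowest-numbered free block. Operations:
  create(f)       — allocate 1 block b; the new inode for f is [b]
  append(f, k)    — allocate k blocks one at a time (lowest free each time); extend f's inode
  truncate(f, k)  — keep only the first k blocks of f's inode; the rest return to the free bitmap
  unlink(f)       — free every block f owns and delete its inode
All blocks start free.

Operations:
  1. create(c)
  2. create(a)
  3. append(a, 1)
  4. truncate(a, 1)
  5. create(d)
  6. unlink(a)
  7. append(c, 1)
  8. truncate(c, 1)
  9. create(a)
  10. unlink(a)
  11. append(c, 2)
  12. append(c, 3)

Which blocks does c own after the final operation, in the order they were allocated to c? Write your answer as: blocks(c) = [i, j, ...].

[1] create(c) — c=0 (map F........)
[2] create(a) — a=1 c=0 (map FF.......)
[3] append(a, 1) — a=1,2 c=0 (map FFF......)
[4] truncate(a, 1) — a=1 c=0 (map FF.......)
[5] create(d) — a=1 c=0 d=2 (map FFF......)
[6] unlink(a) — c=0 d=2 (map F.F......)
[7] append(c, 1) — c=0,1 d=2 (map FFF......)
[8] truncate(c, 1) — c=0 d=2 (map F.F......)
[9] create(a) — a=1 c=0 d=2 (map FFF......)
[10] unlink(a) — c=0 d=2 (map F.F......)
[11] append(c, 2) — c=0,1,3 d=2 (map FFFF.....)
[12] append(c, 3) — c=0,1,3,4,5,6 d=2 (map FFFFFFF..)

blocks(c) = [0, 1, 3, 4, 5, 6]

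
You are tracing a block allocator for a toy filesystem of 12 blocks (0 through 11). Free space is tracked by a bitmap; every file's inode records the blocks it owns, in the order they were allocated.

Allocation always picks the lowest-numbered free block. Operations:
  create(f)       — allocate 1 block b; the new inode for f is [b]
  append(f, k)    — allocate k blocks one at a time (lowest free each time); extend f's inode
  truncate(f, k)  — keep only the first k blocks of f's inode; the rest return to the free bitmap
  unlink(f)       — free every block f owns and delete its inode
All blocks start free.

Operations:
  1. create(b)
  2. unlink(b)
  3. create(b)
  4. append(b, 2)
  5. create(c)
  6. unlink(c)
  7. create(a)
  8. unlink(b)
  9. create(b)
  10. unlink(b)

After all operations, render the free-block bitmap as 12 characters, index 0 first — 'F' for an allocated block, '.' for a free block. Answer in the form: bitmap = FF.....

create(b): bitmap=F........... | b=[0]
unlink(b): bitmap=............ | 
create(b): bitmap=F........... | b=[0]
append(b, 2): bitmap=FFF......... | b=[0, 1, 2]
create(c): bitmap=FFFF........ | b=[0, 1, 2] c=[3]
unlink(c): bitmap=FFF......... | b=[0, 1, 2]
create(a): bitmap=FFFF........ | a=[3] b=[0, 1, 2]
unlink(b): bitmap=...F........ | a=[3]
create(b): bitmap=F..F........ | a=[3] b=[0]
unlink(b): bitmap=...F........ | a=[3]

bitmap = ...F........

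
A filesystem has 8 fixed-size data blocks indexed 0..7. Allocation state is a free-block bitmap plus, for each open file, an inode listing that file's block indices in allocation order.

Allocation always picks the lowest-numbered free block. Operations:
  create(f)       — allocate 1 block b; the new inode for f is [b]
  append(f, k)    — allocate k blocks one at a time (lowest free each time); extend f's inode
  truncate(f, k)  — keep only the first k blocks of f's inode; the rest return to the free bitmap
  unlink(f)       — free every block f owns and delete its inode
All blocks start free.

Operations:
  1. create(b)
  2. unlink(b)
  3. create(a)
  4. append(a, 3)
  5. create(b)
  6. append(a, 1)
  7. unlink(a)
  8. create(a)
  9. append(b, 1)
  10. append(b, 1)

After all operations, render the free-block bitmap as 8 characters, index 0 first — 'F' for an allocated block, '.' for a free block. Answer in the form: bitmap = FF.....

[1] create(b) — b=0 (map F.......)
[2] unlink(b) —  (map ........)
[3] create(a) — a=0 (map F.......)
[4] append(a, 3) — a=0,1,2,3 (map FFFF....)
[5] create(b) — a=0,1,2,3 b=4 (map FFFFF...)
[6] append(a, 1) — a=0,1,2,3,5 b=4 (map FFFFFF..)
[7] unlink(a) — b=4 (map ....F...)
[8] create(a) — a=0 b=4 (map F...F...)
[9] append(b, 1) — a=0 b=4,1 (map FF..F...)
[10] append(b, 1) — a=0 b=4,1,2 (map FFF.F...)

bitmap = FFF.F...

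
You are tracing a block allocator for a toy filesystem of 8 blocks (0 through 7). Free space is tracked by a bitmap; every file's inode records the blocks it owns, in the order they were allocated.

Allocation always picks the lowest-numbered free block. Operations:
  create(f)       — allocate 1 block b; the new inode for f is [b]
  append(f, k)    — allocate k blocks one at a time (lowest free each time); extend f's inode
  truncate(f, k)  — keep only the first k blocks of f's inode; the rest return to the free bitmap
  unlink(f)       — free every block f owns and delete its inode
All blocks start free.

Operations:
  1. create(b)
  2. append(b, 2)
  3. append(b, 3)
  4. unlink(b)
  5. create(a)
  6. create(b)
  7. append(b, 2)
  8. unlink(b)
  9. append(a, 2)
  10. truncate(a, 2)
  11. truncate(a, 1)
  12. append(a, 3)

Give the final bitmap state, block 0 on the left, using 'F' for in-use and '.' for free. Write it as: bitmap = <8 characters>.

bitmap = FFFF....

  1. create(b)  ⇒  F.......  {b→[0]}
  2. append(b, 2)  ⇒  FFF.....  {b→[0, 1, 2]}
  3. append(b, 3)  ⇒  FFFFFF..  {b→[0, 1, 2, 3, 4, 5]}
  4. unlink(b)  ⇒  ........  {}
  5. create(a)  ⇒  F.......  {a→[0]}
  6. create(b)  ⇒  FF......  {a→[0]; b→[1]}
  7. append(b, 2)  ⇒  FFFF....  {a→[0]; b→[1, 2, 3]}
  8. unlink(b)  ⇒  F.......  {a→[0]}
  9. append(a, 2)  ⇒  FFF.....  {a→[0, 1, 2]}
  10. truncate(a, 2)  ⇒  FF......  {a→[0, 1]}
  11. truncate(a, 1)  ⇒  F.......  {a→[0]}
  12. append(a, 3)  ⇒  FFFF....  {a→[0, 1, 2, 3]}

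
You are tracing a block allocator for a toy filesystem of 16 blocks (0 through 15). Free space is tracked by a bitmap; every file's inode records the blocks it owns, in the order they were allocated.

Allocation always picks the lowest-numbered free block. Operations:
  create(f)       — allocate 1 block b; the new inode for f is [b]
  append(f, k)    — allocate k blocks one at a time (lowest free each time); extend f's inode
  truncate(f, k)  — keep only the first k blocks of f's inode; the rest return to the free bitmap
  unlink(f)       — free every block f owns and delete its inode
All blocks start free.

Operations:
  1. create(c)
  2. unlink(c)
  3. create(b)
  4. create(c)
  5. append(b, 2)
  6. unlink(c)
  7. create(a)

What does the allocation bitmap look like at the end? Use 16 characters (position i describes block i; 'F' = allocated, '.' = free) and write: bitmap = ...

after create(c) → c:[0]  free=[F...............]
after unlink(c) →   free=[................]
after create(b) → b:[0]  free=[F...............]
after create(c) → b:[0], c:[1]  free=[FF..............]
after append(b, 2) → b:[0, 2, 3], c:[1]  free=[FFFF............]
after unlink(c) → b:[0, 2, 3]  free=[F.FF............]
after create(a) → a:[1], b:[0, 2, 3]  free=[FFFF............]

bitmap = FFFF............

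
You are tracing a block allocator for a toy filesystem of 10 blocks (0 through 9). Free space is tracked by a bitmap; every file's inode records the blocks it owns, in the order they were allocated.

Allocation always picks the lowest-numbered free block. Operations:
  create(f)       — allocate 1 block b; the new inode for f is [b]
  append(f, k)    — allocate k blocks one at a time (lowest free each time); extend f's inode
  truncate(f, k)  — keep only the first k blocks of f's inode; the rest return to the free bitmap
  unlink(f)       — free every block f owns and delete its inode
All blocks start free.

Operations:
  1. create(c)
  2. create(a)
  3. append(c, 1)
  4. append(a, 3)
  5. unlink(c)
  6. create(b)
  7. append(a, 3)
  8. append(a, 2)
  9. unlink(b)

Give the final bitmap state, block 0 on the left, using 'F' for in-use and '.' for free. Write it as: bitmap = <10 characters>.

create(c): bitmap=F......... | c=[0]
create(a): bitmap=FF........ | a=[1] c=[0]
append(c, 1): bitmap=FFF....... | a=[1] c=[0, 2]
append(a, 3): bitmap=FFFFFF.... | a=[1, 3, 4, 5] c=[0, 2]
unlink(c): bitmap=.F.FFF.... | a=[1, 3, 4, 5]
create(b): bitmap=FF.FFF.... | a=[1, 3, 4, 5] b=[0]
append(a, 3): bitmap=FFFFFFFF.. | a=[1, 3, 4, 5, 2, 6, 7] b=[0]
append(a, 2): bitmap=FFFFFFFFFF | a=[1, 3, 4, 5, 2, 6, 7, 8, 9] b=[0]
unlink(b): bitmap=.FFFFFFFFF | a=[1, 3, 4, 5, 2, 6, 7, 8, 9]

bitmap = .FFFFFFFFF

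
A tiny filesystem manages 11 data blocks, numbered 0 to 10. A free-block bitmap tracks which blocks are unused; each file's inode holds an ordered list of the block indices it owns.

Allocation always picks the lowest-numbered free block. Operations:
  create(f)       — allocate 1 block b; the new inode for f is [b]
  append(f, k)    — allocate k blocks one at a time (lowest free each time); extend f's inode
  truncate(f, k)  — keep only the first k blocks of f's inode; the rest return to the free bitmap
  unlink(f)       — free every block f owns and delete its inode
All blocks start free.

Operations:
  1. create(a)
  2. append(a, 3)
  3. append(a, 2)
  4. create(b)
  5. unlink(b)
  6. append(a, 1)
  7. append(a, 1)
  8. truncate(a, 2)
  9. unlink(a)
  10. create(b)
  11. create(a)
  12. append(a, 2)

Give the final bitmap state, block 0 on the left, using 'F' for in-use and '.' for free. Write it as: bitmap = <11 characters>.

  1. create(a)  ⇒  F..........  {a→[0]}
  2. append(a, 3)  ⇒  FFFF.......  {a→[0, 1, 2, 3]}
  3. append(a, 2)  ⇒  FFFFFF.....  {a→[0, 1, 2, 3, 4, 5]}
  4. create(b)  ⇒  FFFFFFF....  {a→[0, 1, 2, 3, 4, 5]; b→[6]}
  5. unlink(b)  ⇒  FFFFFF.....  {a→[0, 1, 2, 3, 4, 5]}
  6. append(a, 1)  ⇒  FFFFFFF....  {a→[0, 1, 2, 3, 4, 5, 6]}
  7. append(a, 1)  ⇒  FFFFFFFF...  {a→[0, 1, 2, 3, 4, 5, 6, 7]}
  8. truncate(a, 2)  ⇒  FF.........  {a→[0, 1]}
  9. unlink(a)  ⇒  ...........  {}
  10. create(b)  ⇒  F..........  {b→[0]}
  11. create(a)  ⇒  FF.........  {a→[1]; b→[0]}
  12. append(a, 2)  ⇒  FFFF.......  {a→[1, 2, 3]; b→[0]}

bitmap = FFFF.......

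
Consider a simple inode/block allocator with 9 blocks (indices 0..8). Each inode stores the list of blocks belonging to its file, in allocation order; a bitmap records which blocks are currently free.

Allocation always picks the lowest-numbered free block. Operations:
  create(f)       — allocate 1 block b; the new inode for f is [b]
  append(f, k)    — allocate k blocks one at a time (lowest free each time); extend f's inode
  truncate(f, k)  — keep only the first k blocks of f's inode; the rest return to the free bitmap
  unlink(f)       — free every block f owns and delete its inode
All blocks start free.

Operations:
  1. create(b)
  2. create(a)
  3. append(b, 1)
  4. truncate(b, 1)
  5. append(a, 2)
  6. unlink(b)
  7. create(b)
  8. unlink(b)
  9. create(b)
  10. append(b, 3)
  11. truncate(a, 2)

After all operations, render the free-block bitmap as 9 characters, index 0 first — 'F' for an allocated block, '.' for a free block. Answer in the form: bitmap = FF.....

bitmap = FFF.FFF..

create(b): bitmap=F........ | b=[0]
create(a): bitmap=FF....... | a=[1] b=[0]
append(b, 1): bitmap=FFF...... | a=[1] b=[0, 2]
truncate(b, 1): bitmap=FF....... | a=[1] b=[0]
append(a, 2): bitmap=FFFF..... | a=[1, 2, 3] b=[0]
unlink(b): bitmap=.FFF..... | a=[1, 2, 3]
create(b): bitmap=FFFF..... | a=[1, 2, 3] b=[0]
unlink(b): bitmap=.FFF..... | a=[1, 2, 3]
create(b): bitmap=FFFF..... | a=[1, 2, 3] b=[0]
append(b, 3): bitmap=FFFFFFF.. | a=[1, 2, 3] b=[0, 4, 5, 6]
truncate(a, 2): bitmap=FFF.FFF.. | a=[1, 2] b=[0, 4, 5, 6]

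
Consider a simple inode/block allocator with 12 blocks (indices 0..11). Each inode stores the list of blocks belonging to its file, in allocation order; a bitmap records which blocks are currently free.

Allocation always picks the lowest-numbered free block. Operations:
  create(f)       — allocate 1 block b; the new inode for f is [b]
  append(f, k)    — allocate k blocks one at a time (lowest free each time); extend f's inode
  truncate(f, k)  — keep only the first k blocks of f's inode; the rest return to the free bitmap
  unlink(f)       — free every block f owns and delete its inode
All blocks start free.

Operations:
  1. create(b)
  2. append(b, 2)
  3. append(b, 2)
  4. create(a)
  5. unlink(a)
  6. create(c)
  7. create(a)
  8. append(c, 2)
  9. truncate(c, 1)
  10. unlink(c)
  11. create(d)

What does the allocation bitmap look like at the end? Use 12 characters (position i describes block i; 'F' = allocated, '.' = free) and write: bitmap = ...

bitmap = FFFFFFF.....

create(b): bitmap=F........... | b=[0]
append(b, 2): bitmap=FFF......... | b=[0, 1, 2]
append(b, 2): bitmap=FFFFF....... | b=[0, 1, 2, 3, 4]
create(a): bitmap=FFFFFF...... | a=[5] b=[0, 1, 2, 3, 4]
unlink(a): bitmap=FFFFF....... | b=[0, 1, 2, 3, 4]
create(c): bitmap=FFFFFF...... | b=[0, 1, 2, 3, 4] c=[5]
create(a): bitmap=FFFFFFF..... | a=[6] b=[0, 1, 2, 3, 4] c=[5]
append(c, 2): bitmap=FFFFFFFFF... | a=[6] b=[0, 1, 2, 3, 4] c=[5, 7, 8]
truncate(c, 1): bitmap=FFFFFFF..... | a=[6] b=[0, 1, 2, 3, 4] c=[5]
unlink(c): bitmap=FFFFF.F..... | a=[6] b=[0, 1, 2, 3, 4]
create(d): bitmap=FFFFFFF..... | a=[6] b=[0, 1, 2, 3, 4] d=[5]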